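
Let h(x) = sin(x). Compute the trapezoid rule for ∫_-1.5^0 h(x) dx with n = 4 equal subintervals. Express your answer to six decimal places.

-0.918347

Δx = (0 − (-1.5))/4 = 0.375.
h(-1.5) ≈ -0.997495, h(-1.125) ≈ -0.902268, h(-0.75) ≈ -0.681639, h(-0.375) ≈ -0.366273, h(0) ≈ 0.000000.
T_4 = (Δx/2)·[h(x_0) + 2h(x_1) + 2h(x_2) + 2h(x_3) + h(x_4)].
Sum ≈ -0.918347.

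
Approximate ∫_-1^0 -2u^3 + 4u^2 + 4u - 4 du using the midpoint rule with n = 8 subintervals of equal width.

Δu = (0 − (-1))/8 = 0.125.
Midpoints: -0.9375, -0.8125, -0.6875, -0.5625, -0.4375, -0.3125, -0.1875, -0.0625.
f(-0.9375) = -5297/2048, f(-0.8125) = -7243/2048, f(-0.6875) = -8621/2048, f(-0.5625) = -9479/2048, f(-0.4375) = -9865/2048, f(-0.3125) = -9827/2048, f(-0.1875) = -9413/2048, f(-0.0625) = -8671/2048.
Sum = Δu · [f(-0.9375) + f(-0.8125) + f(-0.6875) + ...].
Sum = -4.17578125.

-4.17578125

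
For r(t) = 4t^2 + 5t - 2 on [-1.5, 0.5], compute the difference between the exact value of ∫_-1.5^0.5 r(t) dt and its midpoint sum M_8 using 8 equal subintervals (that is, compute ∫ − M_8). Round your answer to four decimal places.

Exact integral: ∫_-1.5^0.5 r(t) dt ≈ -4.333333.
M_8 = -4.375.
Error ≈ -4.333333 − (-4.375) ≈ 0.0417.

0.0417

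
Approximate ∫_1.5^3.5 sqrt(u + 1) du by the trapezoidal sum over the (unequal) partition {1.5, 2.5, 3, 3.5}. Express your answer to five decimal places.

3.72402

Subinterval widths: 1, 0.5, 0.5.
f(1.5) ≈ 1.58114, f(2.5) ≈ 1.87083, f(3) ≈ 2.00000, f(3.5) ≈ 2.12132.
On each subinterval the trapezoid contributes (Δu_i/2)·[f(u_{i-1}) + f(u_i)].
Sum ≈ 3.72402.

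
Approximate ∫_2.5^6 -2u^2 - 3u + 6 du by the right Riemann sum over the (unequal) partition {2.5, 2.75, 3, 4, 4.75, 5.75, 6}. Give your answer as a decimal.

-186

Subinterval widths: 0.25, 0.25, 1, 0.75, 1, 0.25.
Right endpoints: 2.75, 3, 4, 4.75, 5.75, 6.
f(2.75) = -17.375, f(3) = -21, f(4) = -38, f(4.75) = -53.375, f(5.75) = -77.375, f(6) = -84.
Sum = Σ Δu_i · f(u_i).
Sum = -186.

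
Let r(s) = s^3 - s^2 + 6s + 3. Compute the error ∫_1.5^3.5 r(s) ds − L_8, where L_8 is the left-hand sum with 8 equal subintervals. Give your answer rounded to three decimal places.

5.052

Exact integral: ∫_1.5^3.5 r(s) ds ≈ 59.08333.
L_8 = 54.03125.
Error ≈ 59.08333 − 54.03125 ≈ 5.052.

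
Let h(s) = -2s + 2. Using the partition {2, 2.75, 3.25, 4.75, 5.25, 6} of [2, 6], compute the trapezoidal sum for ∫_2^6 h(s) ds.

-24

Subinterval widths: 0.75, 0.5, 1.5, 0.5, 0.75.
h(2) = -2, h(2.75) = -3.5, h(3.25) = -4.5, h(4.75) = -7.5, h(5.25) = -8.5, h(6) = -10.
On each subinterval the trapezoid contributes (Δs_i/2)·[h(s_{i-1}) + h(s_i)].
Sum = -24.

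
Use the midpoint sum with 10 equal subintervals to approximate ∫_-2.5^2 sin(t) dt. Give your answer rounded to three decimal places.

Δt = (2 − (-2.5))/10 = 0.45.
Midpoints: -2.275, -1.825, -1.375, -0.925, -0.475, -0.025, 0.425, 0.875, 1.325, 1.775.
f(-2.275) ≈ -0.762, f(-1.825) ≈ -0.968, f(-1.375) ≈ -0.981, f(-0.925) ≈ -0.799, f(-0.475) ≈ -0.457, f(-0.025) ≈ -0.025, f(0.425) ≈ 0.412, f(0.875) ≈ 0.768, f(1.325) ≈ 0.970, f(1.775) ≈ 0.979.
Sum = Δt · [f(-2.275) + f(-1.825) + f(-1.375) + ...].
Sum ≈ -0.388.

-0.388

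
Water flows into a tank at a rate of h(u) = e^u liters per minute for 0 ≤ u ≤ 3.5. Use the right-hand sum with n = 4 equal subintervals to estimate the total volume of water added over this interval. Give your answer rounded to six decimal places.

Δu = (3.5 − 0)/4 = 0.875.
Right endpoints: 0.875, 1.75, 2.625, 3.5.
h(0.875) ≈ 2.398875, h(1.75) ≈ 5.754603, h(2.625) ≈ 13.804574, h(3.5) ≈ 33.115452.
Sum = Δu · [h(0.875) + h(1.75) + h(2.625) + h(3.5)].
Sum ≈ 48.189316.

48.189316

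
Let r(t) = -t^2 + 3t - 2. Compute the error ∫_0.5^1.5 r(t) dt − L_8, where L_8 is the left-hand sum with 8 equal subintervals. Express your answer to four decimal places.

0.0651

Exact integral: ∫_0.5^1.5 r(t) dt ≈ -0.083333.
L_8 = -0.1484375.
Error ≈ -0.083333 − (-0.1484375) ≈ 0.0651.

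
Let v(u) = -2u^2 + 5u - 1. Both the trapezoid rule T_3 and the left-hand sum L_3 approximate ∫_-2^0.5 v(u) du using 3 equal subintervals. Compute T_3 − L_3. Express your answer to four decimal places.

T_3 ≈ -17.870370.
L_3 ≈ -26.203704.
T_3 − L_3 ≈ 8.3333.

8.3333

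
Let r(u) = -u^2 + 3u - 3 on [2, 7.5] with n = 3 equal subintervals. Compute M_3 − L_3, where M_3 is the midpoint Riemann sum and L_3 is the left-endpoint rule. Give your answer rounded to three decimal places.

M_3 ≈ -74.54282.
L_3 ≈ -46.39352.
M_3 − L_3 ≈ -28.149.

-28.149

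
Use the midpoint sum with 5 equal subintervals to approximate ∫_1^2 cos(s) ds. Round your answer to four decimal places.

0.0679

Δs = (2 − 1)/5 = 0.2.
Midpoints: 1.1, 1.3, 1.5, 1.7, 1.9.
f(1.1) ≈ 0.4536, f(1.3) ≈ 0.2675, f(1.5) ≈ 0.0707, f(1.7) ≈ -0.1288, f(1.9) ≈ -0.3233.
Sum = Δs · [f(1.1) + f(1.3) + f(1.5) + f(1.7) + f(1.9)].
Sum ≈ 0.0679.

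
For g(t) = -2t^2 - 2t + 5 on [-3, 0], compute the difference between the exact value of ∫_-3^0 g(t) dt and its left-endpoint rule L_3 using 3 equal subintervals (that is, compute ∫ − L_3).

7

Exact integral: ∫_-3^0 g(t) dt = 6.
L_3 = -1.
Error = 6 − (-1) = 7.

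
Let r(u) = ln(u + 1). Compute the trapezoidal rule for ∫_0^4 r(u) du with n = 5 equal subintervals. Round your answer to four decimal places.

4.0055

Δu = (4 − 0)/5 = 0.8.
r(0) ≈ 0.0000, r(0.8) ≈ 0.5878, r(1.6) ≈ 0.9555, r(2.4) ≈ 1.2238, r(3.2) ≈ 1.4351, r(4) ≈ 1.6094.
T_5 = (Δu/2)·[r(u_0) + 2r(u_1) + ... + 2r(u_{4}) + r(u_5)].
Sum ≈ 4.0055.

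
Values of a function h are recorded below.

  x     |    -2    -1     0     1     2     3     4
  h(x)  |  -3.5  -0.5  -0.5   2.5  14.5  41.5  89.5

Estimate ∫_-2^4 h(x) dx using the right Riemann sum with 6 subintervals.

147

Δx = 1.
Sum = 1·[(-0.5) + (-0.5) + 2.5 + 14.5 + 41.5 + 89.5] = 147.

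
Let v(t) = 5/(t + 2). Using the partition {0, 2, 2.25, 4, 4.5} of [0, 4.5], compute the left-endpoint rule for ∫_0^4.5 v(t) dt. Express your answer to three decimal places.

Subinterval widths: 2, 0.25, 1.75, 0.5.
Left endpoints: 0, 2, 2.25, 4.
v(0) = 2.5, v(2) = 1.25, v(2.25) = 20/17, v(4) = 5/6.
Sum = Σ Δt_i · v(t_i).
Sum ≈ 7.788.

7.788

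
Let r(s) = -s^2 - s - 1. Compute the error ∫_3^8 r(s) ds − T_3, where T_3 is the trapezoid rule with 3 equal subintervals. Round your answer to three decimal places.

Exact integral: ∫_3^8 r(s) ds ≈ -194.16667.
T_3 ≈ -196.48148.
Error ≈ -194.16667 − (-196.48148) ≈ 2.315.

2.315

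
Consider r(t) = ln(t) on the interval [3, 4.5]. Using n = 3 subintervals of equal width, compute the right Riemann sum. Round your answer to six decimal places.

2.071567

Δt = (4.5 − 3)/3 = 0.5.
Right endpoints: 3.5, 4, 4.5.
r(3.5) ≈ 1.252763, r(4) ≈ 1.386294, r(4.5) ≈ 1.504077.
Sum = Δt · [r(3.5) + r(4) + r(4.5)].
Sum ≈ 2.071567.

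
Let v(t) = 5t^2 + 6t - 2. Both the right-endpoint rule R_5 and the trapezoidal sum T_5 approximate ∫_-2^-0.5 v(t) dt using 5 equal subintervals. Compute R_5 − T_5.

-1.4625

R_5 = -2.475.
T_5 = -1.0125.
R_5 − T_5 = -1.4625.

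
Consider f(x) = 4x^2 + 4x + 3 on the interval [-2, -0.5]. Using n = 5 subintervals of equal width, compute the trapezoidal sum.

Δx = (-0.5 − (-2))/5 = 0.3.
f(-2) = 11, f(-1.7) = 7.76, f(-1.4) = 5.24, f(-1.1) = 3.44, f(-0.8) = 2.36, f(-0.5) = 2.
T_5 = (Δx/2)·[f(x_0) + 2f(x_1) + ... + 2f(x_{4}) + f(x_5)].
Sum = 7.59.

7.59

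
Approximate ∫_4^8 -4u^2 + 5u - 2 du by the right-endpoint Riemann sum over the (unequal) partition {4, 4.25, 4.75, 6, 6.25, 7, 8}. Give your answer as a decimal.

Subinterval widths: 0.25, 0.5, 1.25, 0.25, 0.75, 1.
Right endpoints: 4.25, 4.75, 6, 6.25, 7, 8.
f(4.25) = -53, f(4.75) = -68.5, f(6) = -116, f(6.25) = -127, f(7) = -163, f(8) = -218.
Sum = Σ Δu_i · f(u_i).
Sum = -564.5.

-564.5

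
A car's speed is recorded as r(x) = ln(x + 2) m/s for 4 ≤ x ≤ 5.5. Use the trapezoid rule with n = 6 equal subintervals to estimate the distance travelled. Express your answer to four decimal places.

Δx = (5.5 − 4)/6 = 0.25.
r(4) ≈ 1.7918, r(4.25) ≈ 1.8326, r(4.5) ≈ 1.8718, r(4.75) ≈ 1.9095, r(5) ≈ 1.9459, r(5.25) ≈ 1.9810, r(5.5) ≈ 2.0149.
T_6 = (Δx/2)·[r(x_0) + 2r(x_1) + ... + 2r(x_{5}) + r(x_6)].
Sum ≈ 2.8610.

2.8610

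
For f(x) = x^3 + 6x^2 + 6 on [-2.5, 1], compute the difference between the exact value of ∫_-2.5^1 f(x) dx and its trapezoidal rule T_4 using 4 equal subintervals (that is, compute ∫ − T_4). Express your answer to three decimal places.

Exact integral: ∫_-2.5^1 f(x) dx = 44.734375.
T_4 ≈ 46.40918.
Error ≈ 44.734375 − 46.40918 ≈ -1.675.

-1.675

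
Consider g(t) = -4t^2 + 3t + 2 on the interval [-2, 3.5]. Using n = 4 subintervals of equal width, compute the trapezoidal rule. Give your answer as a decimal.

Δt = (3.5 − (-2))/4 = 1.375.
g(-2) = -20, g(-0.625) = -1.4375, g(0.75) = 2, g(2.125) = -9.6875, g(3.5) = -36.5.
T_4 = (Δt/2)·[g(t_0) + 2g(t_1) + 2g(t_2) + 2g(t_3) + g(t_4)].
Sum = -51.390625.

-51.390625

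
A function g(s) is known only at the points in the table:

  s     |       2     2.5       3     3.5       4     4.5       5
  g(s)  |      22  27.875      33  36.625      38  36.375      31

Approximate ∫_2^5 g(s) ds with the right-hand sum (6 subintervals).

101.4375

Δs = 0.5.
Sum = 0.5·[27.875 + 33 + 36.625 + 38 + 36.375 + 31] = 101.4375.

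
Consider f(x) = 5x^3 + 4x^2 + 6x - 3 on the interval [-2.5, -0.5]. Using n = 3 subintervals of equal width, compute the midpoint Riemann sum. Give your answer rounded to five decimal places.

Δx = (-0.5 − (-2.5))/3 = 2/3.
Midpoints: -13/6, -1.5, -5/6.
f(-13/6) = -10385/216, f(-1.5) = -19.875, f(-5/6) = -1753/216.
Sum = Δx · [f(-13/6) + f(-1.5) + f(-5/6)].
Sum ≈ -50.71296.

-50.71296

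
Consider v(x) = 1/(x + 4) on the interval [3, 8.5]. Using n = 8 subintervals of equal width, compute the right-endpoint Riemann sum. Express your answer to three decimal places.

Δx = (8.5 − 3)/8 = 0.6875.
Right endpoints: 3.6875, 4.375, 5.0625, 5.75, 6.4375, 7.125, 7.8125, 8.5.
v(3.6875) = 16/123, v(4.375) = 8/67, v(5.0625) = 16/145, v(5.75) = 4/39, v(6.4375) = 16/167, v(7.125) = 8/89, v(7.8125) = 16/189, v(8.5) = 0.08.
Sum = Δx · [v(3.6875) + v(4.375) + v(5.0625) + ...].
Sum ≈ 0.559.

0.559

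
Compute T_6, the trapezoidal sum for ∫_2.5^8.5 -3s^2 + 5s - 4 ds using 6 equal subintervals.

-460.5

Δs = (8.5 − 2.5)/6 = 1.
f(2.5) = -10.25, f(3.5) = -23.25, f(4.5) = -42.25, f(5.5) = -67.25, f(6.5) = -98.25, f(7.5) = -135.25, f(8.5) = -178.25.
T_6 = (Δs/2)·[f(s_0) + 2f(s_1) + ... + 2f(s_{5}) + f(s_6)].
Sum = -460.5.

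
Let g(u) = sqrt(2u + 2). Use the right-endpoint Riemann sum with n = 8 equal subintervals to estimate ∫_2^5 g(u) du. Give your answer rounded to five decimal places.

Δu = (5 − 2)/8 = 0.375.
Right endpoints: 2.375, 2.75, 3.125, 3.5, 3.875, 4.25, 4.625, 5.
g(2.375) ≈ 2.59808, g(2.75) ≈ 2.73861, g(3.125) ≈ 2.87228, g(3.5) ≈ 3.00000, g(3.875) ≈ 3.12250, g(4.25) ≈ 3.24037, g(4.625) ≈ 3.35410, g(5) ≈ 3.46410.
Sum = Δu · [g(2.375) + g(2.75) + g(3.125) + ...].
Sum ≈ 9.14627.

9.14627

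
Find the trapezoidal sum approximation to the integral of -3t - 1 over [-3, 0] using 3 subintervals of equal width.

Δt = (0 − (-3))/3 = 1.
f(-3) = 8, f(-2) = 5, f(-1) = 2, f(0) = -1.
T_3 = (Δt/2)·[f(t_0) + 2f(t_1) + 2f(t_2) + f(t_3)].
Sum = 10.5.

10.5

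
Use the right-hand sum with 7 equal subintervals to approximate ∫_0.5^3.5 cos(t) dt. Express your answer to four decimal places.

-1.2062

Δt = (3.5 − 0.5)/7 = 3/7.
Right endpoints: 13/14, 19/14, 25/14, 31/14, 37/14, 43/14, 3.5.
f(13/14) ≈ 0.5990, f(19/14) ≈ 0.2120, f(25/14) ≈ -0.2133, f(31/14) ≈ -0.6000, f(37/14) ≈ -0.8782, f(43/14) ≈ -0.9975, f(3.5) ≈ -0.9365.
Sum = Δt · [f(13/14) + f(19/14) + f(25/14) + ...].
Sum ≈ -1.2062.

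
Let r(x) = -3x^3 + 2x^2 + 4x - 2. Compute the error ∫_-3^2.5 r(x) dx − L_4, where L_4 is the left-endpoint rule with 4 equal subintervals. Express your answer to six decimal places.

Exact integral: ∫_-3^2.5 r(x) dx ≈ 43.36979167.
L_4 ≈ 127.30566406.
Error ≈ 43.36979167 − 127.30566406 ≈ -83.935872.

-83.935872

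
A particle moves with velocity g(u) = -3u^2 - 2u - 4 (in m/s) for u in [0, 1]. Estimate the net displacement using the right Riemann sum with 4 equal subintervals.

Δu = (1 − 0)/4 = 0.25.
Right endpoints: 0.25, 0.5, 0.75, 1.
g(0.25) = -4.6875, g(0.5) = -5.75, g(0.75) = -7.1875, g(1) = -9.
Sum = Δu · [g(0.25) + g(0.5) + g(0.75) + g(1)].
Sum = -6.65625.

-6.65625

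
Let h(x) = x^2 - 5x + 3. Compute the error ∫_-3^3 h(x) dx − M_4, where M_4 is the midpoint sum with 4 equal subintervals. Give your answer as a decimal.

1.125

Exact integral: ∫_-3^3 h(x) dx = 36.
M_4 = 34.875.
Error = 36 − 34.875 = 1.125.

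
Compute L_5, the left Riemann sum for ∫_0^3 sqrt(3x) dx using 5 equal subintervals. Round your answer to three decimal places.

Δx = (3 − 0)/5 = 0.6.
Left endpoints: 0, 0.6, 1.2, 1.8, 2.4.
f(0) ≈ 0.000, f(0.6) ≈ 1.342, f(1.2) ≈ 1.897, f(1.8) ≈ 2.324, f(2.4) ≈ 2.683.
Sum = Δx · [f(0) + f(0.6) + f(1.2) + f(1.8) + f(2.4)].
Sum ≈ 4.948.

4.948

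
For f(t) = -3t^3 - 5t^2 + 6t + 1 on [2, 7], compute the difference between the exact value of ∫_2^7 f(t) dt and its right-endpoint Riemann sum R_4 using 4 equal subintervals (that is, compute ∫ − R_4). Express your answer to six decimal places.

Exact integral: ∫_2^7 f(t) dt ≈ -2207.08333333.
R_4 = -3016.328125.
Error ≈ -2207.08333333 − (-3016.328125) ≈ 809.244792.

809.244792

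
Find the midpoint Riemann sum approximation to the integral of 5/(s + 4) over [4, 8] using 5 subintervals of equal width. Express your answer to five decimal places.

Δs = (8 − 4)/5 = 0.8.
Midpoints: 4.4, 5.2, 6, 6.8, 7.6.
f(4.4) = 25/42, f(5.2) = 25/46, f(6) = 0.5, f(6.8) = 25/54, f(7.6) = 25/58.
Sum = Δs · [f(4.4) + f(5.2) + f(6) + f(6.8) + f(7.6)].
Sum ≈ 2.02617.

2.02617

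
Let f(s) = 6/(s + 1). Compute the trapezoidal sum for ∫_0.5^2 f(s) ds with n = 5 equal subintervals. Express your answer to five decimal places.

4.17381

Δs = (2 − 0.5)/5 = 0.3.
f(0.5) = 4, f(0.8) = 10/3, f(1.1) = 20/7, f(1.4) = 2.5, f(1.7) = 20/9, f(2) = 2.
T_5 = (Δs/2)·[f(s_0) + 2f(s_1) + ... + 2f(s_{4}) + f(s_5)].
Sum ≈ 4.17381.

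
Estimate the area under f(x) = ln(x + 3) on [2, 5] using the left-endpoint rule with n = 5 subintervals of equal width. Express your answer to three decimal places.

5.445

Δx = (5 − 2)/5 = 0.6.
Left endpoints: 2, 2.6, 3.2, 3.8, 4.4.
f(2) ≈ 1.609, f(2.6) ≈ 1.723, f(3.2) ≈ 1.825, f(3.8) ≈ 1.917, f(4.4) ≈ 2.001.
Sum = Δx · [f(2) + f(2.6) + f(3.2) + f(3.8) + f(4.4)].
Sum ≈ 5.445.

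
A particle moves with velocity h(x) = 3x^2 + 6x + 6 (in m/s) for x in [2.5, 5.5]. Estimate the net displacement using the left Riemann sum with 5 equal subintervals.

214.29

Δx = (5.5 − 2.5)/5 = 0.6.
Left endpoints: 2.5, 3.1, 3.7, 4.3, 4.9.
h(2.5) = 39.75, h(3.1) = 53.43, h(3.7) = 69.27, h(4.3) = 87.27, h(4.9) = 107.43.
Sum = Δx · [h(2.5) + h(3.1) + h(3.7) + h(4.3) + h(4.9)].
Sum = 214.29.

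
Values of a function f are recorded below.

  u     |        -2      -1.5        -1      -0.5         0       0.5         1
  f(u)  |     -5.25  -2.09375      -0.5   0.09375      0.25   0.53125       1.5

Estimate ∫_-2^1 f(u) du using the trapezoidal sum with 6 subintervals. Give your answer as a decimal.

Δu = 0.5.
T_6 = (0.5/2)·[(-5.25) + 2·(-2.09375) + 2·(-0.5) + 2·0.09375 + 2·0.25 + 2·0.53125 + 1.5] = -1.796875.

-1.796875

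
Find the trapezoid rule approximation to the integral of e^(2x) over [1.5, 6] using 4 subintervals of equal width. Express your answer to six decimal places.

113107.810466

Δx = (6 − 1.5)/4 = 1.125.
f(1.5) ≈ 20.085537, f(2.625) ≈ 190.566268, f(3.75) ≈ 1808.042414, f(4.875) ≈ 17154.228809, f(6) ≈ 162754.791419.
T_4 = (Δx/2)·[f(x_0) + 2f(x_1) + 2f(x_2) + 2f(x_3) + f(x_4)].
Sum ≈ 113107.810466.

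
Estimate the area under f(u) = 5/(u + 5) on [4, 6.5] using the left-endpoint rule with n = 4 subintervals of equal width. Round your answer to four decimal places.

1.2641

Δu = (6.5 − 4)/4 = 0.625.
Left endpoints: 4, 4.625, 5.25, 5.875.
f(4) = 5/9, f(4.625) = 40/77, f(5.25) = 20/41, f(5.875) = 40/87.
Sum = Δu · [f(4) + f(4.625) + f(5.25) + f(5.875)].
Sum ≈ 1.2641.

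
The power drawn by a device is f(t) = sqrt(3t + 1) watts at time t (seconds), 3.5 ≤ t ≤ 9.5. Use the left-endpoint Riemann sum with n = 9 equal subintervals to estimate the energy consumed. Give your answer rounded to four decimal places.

Δt = (9.5 − 3.5)/9 = 2/3.
Left endpoints: 3.5, 25/6, 29/6, 5.5, 37/6, 41/6, 7.5, 49/6, 53/6.
f(3.5) ≈ 3.3912, f(25/6) ≈ 3.6742, f(29/6) ≈ 3.9370, f(5.5) ≈ 4.1833, f(37/6) ≈ 4.4159, f(41/6) ≈ 4.6368, f(7.5) ≈ 4.8477, f(49/6) ≈ 5.0498, f(53/6) ≈ 5.2440.
Sum = Δt · [f(3.5) + f(25/6) + f(29/6) + ...].
Sum ≈ 26.2532.

26.2532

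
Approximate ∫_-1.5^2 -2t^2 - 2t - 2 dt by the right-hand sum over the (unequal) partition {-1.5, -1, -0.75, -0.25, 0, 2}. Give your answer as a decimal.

Subinterval widths: 0.5, 0.25, 0.5, 0.25, 2.
Right endpoints: -1, -0.75, -0.25, 0, 2.
f(-1) = -2, f(-0.75) = -1.625, f(-0.25) = -1.625, f(0) = -2, f(2) = -14.
Sum = Σ Δt_i · f(t_i).
Sum = -30.71875.

-30.71875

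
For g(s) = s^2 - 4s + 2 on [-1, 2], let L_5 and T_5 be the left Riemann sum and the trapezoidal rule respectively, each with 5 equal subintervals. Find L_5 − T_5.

L_5 = 5.88.
T_5 = 3.18.
L_5 − T_5 = 2.7.

2.7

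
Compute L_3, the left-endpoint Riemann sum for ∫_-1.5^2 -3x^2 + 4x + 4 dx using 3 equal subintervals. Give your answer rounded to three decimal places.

Δx = (2 − (-1.5))/3 = 7/6.
Left endpoints: -1.5, -1/3, 5/6.
f(-1.5) = -8.75, f(-1/3) = 7/3, f(5/6) = 5.25.
Sum = Δx · [f(-1.5) + f(-1/3) + f(5/6)].
Sum ≈ -1.361.

-1.361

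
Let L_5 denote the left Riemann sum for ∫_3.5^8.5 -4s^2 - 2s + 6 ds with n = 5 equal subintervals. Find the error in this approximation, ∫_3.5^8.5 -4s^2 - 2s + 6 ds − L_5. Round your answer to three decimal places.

Exact integral: ∫_3.5^8.5 f(s) ds ≈ -791.66667.
L_5 = -670.
Error ≈ -791.66667 − (-670) ≈ -121.667.

-121.667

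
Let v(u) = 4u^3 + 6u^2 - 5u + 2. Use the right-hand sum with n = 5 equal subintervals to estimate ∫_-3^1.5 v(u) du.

Δu = (1.5 − (-3))/5 = 0.9.
Right endpoints: -2.1, -1.2, -0.3, 0.6, 1.5.
v(-2.1) = 1.916, v(-1.2) = 9.728, v(-0.3) = 3.932, v(0.6) = 2.024, v(1.5) = 21.5.
Sum = Δu · [v(-2.1) + v(-1.2) + v(-0.3) + v(0.6) + v(1.5)].
Sum = 35.19.

35.19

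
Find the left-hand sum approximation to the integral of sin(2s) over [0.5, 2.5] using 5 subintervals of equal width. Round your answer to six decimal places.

Δs = (2.5 − 0.5)/5 = 0.4.
Left endpoints: 0.5, 0.9, 1.3, 1.7, 2.1.
f(0.5) ≈ 0.841471, f(0.9) ≈ 0.973848, f(1.3) ≈ 0.515501, f(1.7) ≈ -0.255541, f(2.1) ≈ -0.871576.
Sum = Δs · [f(0.5) + f(0.9) + f(1.3) + f(1.7) + f(2.1)].
Sum ≈ 0.481481.

0.481481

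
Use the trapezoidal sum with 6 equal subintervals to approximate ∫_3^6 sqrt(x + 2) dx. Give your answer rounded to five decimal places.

7.63041

Δx = (6 − 3)/6 = 0.5.
f(3) ≈ 2.23607, f(3.5) ≈ 2.34521, f(4) ≈ 2.44949, f(4.5) ≈ 2.54951, f(5) ≈ 2.64575, f(5.5) ≈ 2.73861, f(6) ≈ 2.82843.
T_6 = (Δx/2)·[f(x_0) + 2f(x_1) + ... + 2f(x_{5}) + f(x_6)].
Sum ≈ 7.63041.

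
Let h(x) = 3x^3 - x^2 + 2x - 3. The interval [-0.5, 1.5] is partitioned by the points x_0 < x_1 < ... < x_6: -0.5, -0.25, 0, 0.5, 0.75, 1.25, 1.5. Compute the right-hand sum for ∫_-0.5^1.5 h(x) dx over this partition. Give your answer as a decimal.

Subinterval widths: 0.25, 0.25, 0.5, 0.25, 0.5, 0.25.
Right endpoints: -0.25, 0, 0.5, 0.75, 1.25, 1.5.
h(-0.25) = -3.609375, h(0) = -3, h(0.5) = -1.875, h(0.75) = -0.796875, h(1.25) = 3.796875, h(1.5) = 7.875.
Sum = Σ Δx_i · h(x_i).
Sum = 1.078125.

1.078125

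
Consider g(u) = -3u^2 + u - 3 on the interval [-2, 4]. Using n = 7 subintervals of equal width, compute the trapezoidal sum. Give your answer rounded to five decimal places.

Δu = (4 − (-2))/7 = 6/7.
g(-2) = -17, g(-8/7) = -395/49, g(-2/7) = -173/49, g(4/7) = -167/49, g(10/7) = -377/49, g(16/7) = -803/49, g(22/7) = -1445/49, g(4) = -47.
T_7 = (Δu/2)·[g(u_0) + 2g(u_1) + ... + 2g(u_{6}) + g(u_7)].
Sum ≈ -86.20408.

-86.20408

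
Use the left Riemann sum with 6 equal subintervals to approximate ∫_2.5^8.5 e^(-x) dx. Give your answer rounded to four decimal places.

Δx = (8.5 − 2.5)/6 = 1.
Left endpoints: 2.5, 3.5, 4.5, 5.5, 6.5, 7.5.
f(2.5) ≈ 0.0821, f(3.5) ≈ 0.0302, f(4.5) ≈ 0.0111, f(5.5) ≈ 0.0041, f(6.5) ≈ 0.0015, f(7.5) ≈ 0.0006.
Sum = Δx · [f(2.5) + f(3.5) + f(4.5) + ...].
Sum ≈ 0.1295.

0.1295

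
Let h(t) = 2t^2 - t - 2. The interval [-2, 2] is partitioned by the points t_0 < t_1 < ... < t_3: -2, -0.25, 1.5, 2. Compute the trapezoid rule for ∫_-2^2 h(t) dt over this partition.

Subinterval widths: 1.75, 1.75, 0.5.
h(-2) = 8, h(-0.25) = -1.625, h(1.5) = 1, h(2) = 4.
On each subinterval the trapezoid contributes (Δt_i/2)·[h(t_{i-1}) + h(t_i)].
Sum = 6.28125.

6.28125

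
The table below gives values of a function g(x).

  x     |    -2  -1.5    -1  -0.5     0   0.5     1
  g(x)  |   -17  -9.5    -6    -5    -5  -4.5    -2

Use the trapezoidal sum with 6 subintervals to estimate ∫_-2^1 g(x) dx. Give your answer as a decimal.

Δx = 0.5.
T_6 = (0.5/2)·[(-17) + 2·(-9.5) + 2·(-6) + 2·(-5) + 2·(-5) + 2·(-4.5) + (-2)] = -19.75.

-19.75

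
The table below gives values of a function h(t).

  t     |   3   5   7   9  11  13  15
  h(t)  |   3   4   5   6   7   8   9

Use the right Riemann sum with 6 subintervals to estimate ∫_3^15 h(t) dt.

Δt = 2.
Sum = 2·[4 + 5 + 6 + 7 + 8 + 9] = 78.

78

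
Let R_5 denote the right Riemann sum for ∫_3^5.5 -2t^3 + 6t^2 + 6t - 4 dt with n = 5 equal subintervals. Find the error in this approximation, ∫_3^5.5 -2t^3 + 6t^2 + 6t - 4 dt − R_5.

Exact integral: ∫_3^5.5 f(t) dt = -84.53125.
R_5 = -120.625.
Error = -84.53125 − (-120.625) = 36.09375.

36.09375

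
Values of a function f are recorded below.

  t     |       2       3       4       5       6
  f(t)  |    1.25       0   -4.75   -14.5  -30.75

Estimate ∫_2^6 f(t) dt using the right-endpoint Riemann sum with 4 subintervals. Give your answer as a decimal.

-50

Δt = 1.
Sum = 1·[0 + (-4.75) + (-14.5) + (-30.75)] = -50.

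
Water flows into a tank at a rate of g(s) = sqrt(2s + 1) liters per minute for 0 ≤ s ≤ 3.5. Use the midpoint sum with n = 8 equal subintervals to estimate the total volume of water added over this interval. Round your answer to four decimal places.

7.2142

Δs = (3.5 − 0)/8 = 0.4375.
Midpoints: 0.21875, 0.65625, 1.09375, 1.53125, 1.96875, 2.40625, 2.84375, 3.28125.
g(0.21875) ≈ 1.1990, g(0.65625) ≈ 1.5207, g(1.09375) ≈ 1.7854, g(1.53125) ≈ 2.0156, g(1.96875) ≈ 2.2220, g(2.40625) ≈ 2.4109, g(2.84375) ≈ 2.5860, g(3.28125) ≈ 2.7500.
Sum = Δs · [g(0.21875) + g(0.65625) + g(1.09375) + ...].
Sum ≈ 7.2142.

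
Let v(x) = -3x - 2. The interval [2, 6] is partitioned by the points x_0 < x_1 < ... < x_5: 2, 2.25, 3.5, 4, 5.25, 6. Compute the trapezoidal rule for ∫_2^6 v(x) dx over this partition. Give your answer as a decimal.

Subinterval widths: 0.25, 1.25, 0.5, 1.25, 0.75.
v(2) = -8, v(2.25) = -8.75, v(3.5) = -12.5, v(4) = -14, v(5.25) = -17.75, v(6) = -20.
On each subinterval the trapezoid contributes (Δx_i/2)·[v(x_{i-1}) + v(x_i)].
Sum = -56.

-56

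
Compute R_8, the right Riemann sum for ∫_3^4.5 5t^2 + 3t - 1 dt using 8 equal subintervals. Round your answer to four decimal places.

127.9893

Δt = (4.5 − 3)/8 = 0.1875.
Right endpoints: 3.1875, 3.375, 3.5625, 3.75, 3.9375, 4.125, 4.3125, 4.5.
f(3.1875) = 59.36328125, f(3.375) = 66.078125, f(3.5625) = 73.14453125, f(3.75) = 80.5625, f(3.9375) = 88.33203125, f(4.125) = 96.453125, f(4.3125) = 104.92578125, f(4.5) = 113.75.
Sum = Δt · [f(3.1875) + f(3.375) + f(3.5625) + ...].
Sum ≈ 127.9893.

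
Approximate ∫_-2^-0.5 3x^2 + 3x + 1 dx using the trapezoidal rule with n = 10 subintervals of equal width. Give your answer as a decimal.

3.766875

Δx = (-0.5 − (-2))/10 = 0.15.
f(-2) = 7, f(-1.85) = 5.7175, f(-1.7) = 4.57, f(-1.55) = 3.5575, f(-1.4) = 2.68, f(-1.25) = 1.9375, f(-1.1) = 1.33, f(-0.95) = 0.8575, f(-0.8) = 0.52, f(-0.65) = 0.3175, f(-0.5) = 0.25.
T_10 = (Δx/2)·[f(x_0) + 2f(x_1) + ... + 2f(x_{9}) + f(x_10)].
Sum = 3.766875.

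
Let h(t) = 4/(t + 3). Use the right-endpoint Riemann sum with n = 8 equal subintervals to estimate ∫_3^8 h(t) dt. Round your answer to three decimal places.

Δt = (8 − 3)/8 = 0.625.
Right endpoints: 3.625, 4.25, 4.875, 5.5, 6.125, 6.75, 7.375, 8.
h(3.625) = 32/53, h(4.25) = 16/29, h(4.875) = 32/63, h(5.5) = 8/17, h(6.125) = 32/73, h(6.75) = 16/39, h(7.375) = 32/83, h(8) = 4/11.
Sum = Δt · [h(3.625) + h(4.25) + h(4.875) + ...].
Sum ≈ 2.332.

2.332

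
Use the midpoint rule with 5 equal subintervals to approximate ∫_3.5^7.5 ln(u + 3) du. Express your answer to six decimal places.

Δu = (7.5 − 3.5)/5 = 0.8.
Midpoints: 3.9, 4.7, 5.5, 6.3, 7.1.
f(3.9) ≈ 1.931521, f(4.7) ≈ 2.041220, f(5.5) ≈ 2.140066, f(6.3) ≈ 2.230014, f(7.1) ≈ 2.312535.
Sum = Δu · [f(3.9) + f(4.7) + f(5.5) + f(6.3) + f(7.1)].
Sum ≈ 8.524286.

8.524286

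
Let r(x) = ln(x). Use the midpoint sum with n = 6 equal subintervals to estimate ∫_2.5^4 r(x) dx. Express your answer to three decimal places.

Δx = (4 − 2.5)/6 = 0.25.
Midpoints: 2.625, 2.875, 3.125, 3.375, 3.625, 3.875.
r(2.625) ≈ 0.965, r(2.875) ≈ 1.056, r(3.125) ≈ 1.139, r(3.375) ≈ 1.216, r(3.625) ≈ 1.288, r(3.875) ≈ 1.355.
Sum = Δx · [r(2.625) + r(2.875) + r(3.125) + ...].
Sum ≈ 1.755.

1.755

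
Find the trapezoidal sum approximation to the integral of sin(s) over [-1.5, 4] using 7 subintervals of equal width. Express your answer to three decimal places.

0.687

Δs = (4 − (-1.5))/7 = 11/14.
f(-1.5) ≈ -0.997, f(-5/7) ≈ -0.655, f(1/14) ≈ 0.071, f(6/7) ≈ 0.756, f(23/14) ≈ 0.997, f(17/7) ≈ 0.654, f(45/14) ≈ -0.073, f(4) ≈ -0.757.
T_7 = (Δs/2)·[f(s_0) + 2f(s_1) + ... + 2f(s_{6}) + f(s_7)].
Sum ≈ 0.687.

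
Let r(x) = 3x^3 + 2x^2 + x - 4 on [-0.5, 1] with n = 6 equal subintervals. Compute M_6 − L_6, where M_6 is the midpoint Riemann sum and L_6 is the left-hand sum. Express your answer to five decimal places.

M_6 ≈ -4.2050781.
L_6 = -4.90234375.
M_6 − L_6 ≈ 0.69727.

0.69727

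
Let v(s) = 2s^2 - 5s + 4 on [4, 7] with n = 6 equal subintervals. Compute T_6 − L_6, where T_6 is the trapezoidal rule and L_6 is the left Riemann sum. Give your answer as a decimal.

12.75

T_6 = 115.75.
L_6 = 103.
T_6 − L_6 = 12.75.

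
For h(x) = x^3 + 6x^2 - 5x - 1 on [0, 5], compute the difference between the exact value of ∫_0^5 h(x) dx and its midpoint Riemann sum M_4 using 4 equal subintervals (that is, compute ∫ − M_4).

8.7890625

Exact integral: ∫_0^5 h(x) dx = 338.75.
M_4 = 329.9609375.
Error = 338.75 − 329.9609375 = 8.7890625.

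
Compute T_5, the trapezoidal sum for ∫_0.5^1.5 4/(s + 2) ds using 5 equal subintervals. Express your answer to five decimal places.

Δs = (1.5 − 0.5)/5 = 0.2.
f(0.5) = 1.6, f(0.7) = 40/27, f(0.9) = 40/29, f(1.1) = 40/31, f(1.3) = 40/33, f(1.5) = 8/7.
T_5 = (Δs/2)·[f(s_0) + 2f(s_1) + ... + 2f(s_{4}) + f(s_5)].
Sum ≈ 1.34693.

1.34693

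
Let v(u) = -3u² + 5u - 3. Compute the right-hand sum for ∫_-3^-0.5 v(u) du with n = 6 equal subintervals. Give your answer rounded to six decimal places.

Δu = (-0.5 − (-3))/6 = 5/12.
Right endpoints: -31/12, -13/6, -1.75, -4/3, -11/12, -0.5.
v(-31/12) = -35.9375, v(-13/6) = -335/12, v(-1.75) = -20.9375, v(-4/3) = -15, v(-11/12) = -485/48, v(-0.5) = -6.25.
Sum = Δu · [v(-31/12) + v(-13/6) + v(-1.75) + ...].
Sum ≈ -48.394097.

-48.394097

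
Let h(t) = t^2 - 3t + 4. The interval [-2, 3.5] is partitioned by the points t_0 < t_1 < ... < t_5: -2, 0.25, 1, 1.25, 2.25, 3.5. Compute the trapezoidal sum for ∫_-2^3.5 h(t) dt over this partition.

29.046875

Subinterval widths: 2.25, 0.75, 0.25, 1, 1.25.
h(-2) = 14, h(0.25) = 3.3125, h(1) = 2, h(1.25) = 1.8125, h(2.25) = 2.3125, h(3.5) = 5.75.
On each subinterval the trapezoid contributes (Δt_i/2)·[h(t_{i-1}) + h(t_i)].
Sum = 29.046875.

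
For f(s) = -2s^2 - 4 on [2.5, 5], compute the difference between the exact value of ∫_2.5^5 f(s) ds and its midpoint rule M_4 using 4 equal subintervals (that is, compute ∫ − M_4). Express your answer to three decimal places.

Exact integral: ∫_2.5^5 f(s) ds ≈ -82.91667.
M_4 = -82.75390625.
Error ≈ -82.91667 − (-82.75390625) ≈ -0.163.

-0.163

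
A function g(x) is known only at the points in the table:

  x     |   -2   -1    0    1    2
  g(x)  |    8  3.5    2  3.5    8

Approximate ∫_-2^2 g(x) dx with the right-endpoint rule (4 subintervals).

Δx = 1.
Sum = 1·[3.5 + 2 + 3.5 + 8] = 17.

17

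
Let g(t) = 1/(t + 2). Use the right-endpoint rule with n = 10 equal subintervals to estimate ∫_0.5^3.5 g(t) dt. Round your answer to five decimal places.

0.75668

Δt = (3.5 − 0.5)/10 = 0.3.
Right endpoints: 0.8, 1.1, 1.4, 1.7, 2, 2.3, 2.6, 2.9, 3.2, 3.5.
g(0.8) = 5/14, g(1.1) = 10/31, g(1.4) = 5/17, g(1.7) = 10/37, g(2) = 0.25, g(2.3) = 10/43, g(2.6) = 5/23, g(2.9) = 10/49, g(3.2) = 5/26, g(3.5) = 2/11.
Sum = Δt · [g(0.8) + g(1.1) + g(1.4) + ...].
Sum ≈ 0.75668.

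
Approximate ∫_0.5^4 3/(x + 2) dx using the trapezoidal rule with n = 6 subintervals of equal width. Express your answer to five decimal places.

Δx = (4 − 0.5)/6 = 7/12.
f(0.5) = 1.2, f(13/12) = 36/37, f(5/3) = 9/11, f(2.25) = 12/17, f(17/6) = 18/29, f(41/12) = 36/65, f(4) = 0.5.
T_6 = (Δx/2)·[f(x_0) + 2f(x_1) + ... + 2f(x_{5}) + f(x_6)].
Sum ≈ 2.63758.

2.63758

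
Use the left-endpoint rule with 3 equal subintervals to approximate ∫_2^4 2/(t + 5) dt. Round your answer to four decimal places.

Δt = (4 − 2)/3 = 2/3.
Left endpoints: 2, 8/3, 10/3.
f(2) = 2/7, f(8/3) = 6/23, f(10/3) = 0.24.
Sum = Δt · [f(2) + f(8/3) + f(10/3)].
Sum ≈ 0.5244.

0.5244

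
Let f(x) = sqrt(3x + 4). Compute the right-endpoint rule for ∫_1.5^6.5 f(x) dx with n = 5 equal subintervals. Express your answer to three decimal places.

Δx = (6.5 − 1.5)/5 = 1.
Right endpoints: 2.5, 3.5, 4.5, 5.5, 6.5.
f(2.5) ≈ 3.391, f(3.5) ≈ 3.808, f(4.5) ≈ 4.183, f(5.5) ≈ 4.528, f(6.5) ≈ 4.848.
Sum = Δx · [f(2.5) + f(3.5) + f(4.5) + f(5.5) + f(6.5)].
Sum ≈ 20.758.

20.758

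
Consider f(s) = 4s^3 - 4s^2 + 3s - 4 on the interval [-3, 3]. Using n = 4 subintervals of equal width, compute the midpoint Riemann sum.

-91.5

Δs = (3 − (-3))/4 = 1.5.
Midpoints: -2.25, -0.75, 0.75, 2.25.
f(-2.25) = -76.5625, f(-0.75) = -10.1875, f(0.75) = -2.3125, f(2.25) = 28.0625.
Sum = Δs · [f(-2.25) + f(-0.75) + f(0.75) + f(2.25)].
Sum = -91.5.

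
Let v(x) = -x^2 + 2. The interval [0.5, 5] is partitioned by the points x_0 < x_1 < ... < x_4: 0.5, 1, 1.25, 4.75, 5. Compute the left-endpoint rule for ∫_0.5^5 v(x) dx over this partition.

Subinterval widths: 0.5, 0.25, 3.5, 0.25.
Left endpoints: 0.5, 1, 1.25, 4.75.
v(0.5) = 1.75, v(1) = 1, v(1.25) = 0.4375, v(4.75) = -20.5625.
Sum = Σ Δx_i · v(x_i).
Sum = -2.484375.

-2.484375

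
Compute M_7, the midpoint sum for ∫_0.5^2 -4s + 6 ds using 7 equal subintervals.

Δs = (2 − 0.5)/7 = 3/14.
Midpoints: 17/28, 23/28, 29/28, 1.25, 41/28, 47/28, 53/28.
f(17/28) = 25/7, f(23/28) = 19/7, f(29/28) = 13/7, f(1.25) = 1, f(41/28) = 1/7, f(47/28) = -5/7, f(53/28) = -11/7.
Sum = Δs · [f(17/28) + f(23/28) + f(29/28) + ...].
Sum = 1.5.

1.5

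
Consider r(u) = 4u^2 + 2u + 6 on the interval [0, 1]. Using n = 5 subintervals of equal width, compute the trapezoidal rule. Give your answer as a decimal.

8.36

Δu = (1 − 0)/5 = 0.2.
r(0) = 6, r(0.2) = 6.56, r(0.4) = 7.44, r(0.6) = 8.64, r(0.8) = 10.16, r(1) = 12.
T_5 = (Δu/2)·[r(u_0) + 2r(u_1) + ... + 2r(u_{4}) + r(u_5)].
Sum = 8.36.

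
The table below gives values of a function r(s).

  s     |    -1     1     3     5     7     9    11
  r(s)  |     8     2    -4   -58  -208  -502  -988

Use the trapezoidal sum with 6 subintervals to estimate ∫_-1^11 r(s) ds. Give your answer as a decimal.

Δs = 2.
T_6 = (2/2)·[8 + 2·2 + 2·(-4) + 2·(-58) + 2·(-208) + 2·(-502) + (-988)] = -2520.

-2520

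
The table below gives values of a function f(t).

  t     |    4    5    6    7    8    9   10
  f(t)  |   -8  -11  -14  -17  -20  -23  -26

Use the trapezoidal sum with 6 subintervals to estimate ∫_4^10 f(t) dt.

-102

Δt = 1.
T_6 = (1/2)·[(-8) + 2·(-11) + 2·(-14) + 2·(-17) + 2·(-20) + 2·(-23) + (-26)] = -102.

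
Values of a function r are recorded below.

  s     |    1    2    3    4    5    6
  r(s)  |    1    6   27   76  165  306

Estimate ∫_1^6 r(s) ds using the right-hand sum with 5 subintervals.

580

Δs = 1.
Sum = 1·[6 + 27 + 76 + 165 + 306] = 580.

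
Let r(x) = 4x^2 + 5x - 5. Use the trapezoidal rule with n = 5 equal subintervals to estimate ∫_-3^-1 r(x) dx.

Δx = (-1 − (-3))/5 = 0.4.
r(-3) = 16, r(-2.6) = 9.04, r(-2.2) = 3.36, r(-1.8) = -1.04, r(-1.4) = -4.16, r(-1) = -6.
T_5 = (Δx/2)·[r(x_0) + 2r(x_1) + ... + 2r(x_{4}) + r(x_5)].
Sum = 4.88.

4.88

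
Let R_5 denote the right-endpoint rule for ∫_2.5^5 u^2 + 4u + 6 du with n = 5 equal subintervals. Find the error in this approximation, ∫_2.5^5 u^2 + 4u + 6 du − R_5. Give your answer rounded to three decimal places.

-7.292

Exact integral: ∫_2.5^5 f(u) du ≈ 88.95833.
R_5 = 96.25.
Error ≈ 88.95833 − 96.25 ≈ -7.292.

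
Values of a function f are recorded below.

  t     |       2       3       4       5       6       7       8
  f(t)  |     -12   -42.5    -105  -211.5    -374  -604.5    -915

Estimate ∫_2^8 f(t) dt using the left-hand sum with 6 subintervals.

Δt = 1.
Sum = 1·[(-12) + (-42.5) + (-105) + (-211.5) + (-374) + (-604.5)] = -1349.5.

-1349.5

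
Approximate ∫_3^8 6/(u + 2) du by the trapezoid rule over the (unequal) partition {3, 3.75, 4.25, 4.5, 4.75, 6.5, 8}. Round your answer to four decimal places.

Subinterval widths: 0.75, 0.5, 0.25, 0.25, 1.75, 1.5.
f(3) = 1.2, f(3.75) = 24/23, f(4.25) = 0.96, f(4.5) = 12/13, f(4.75) = 8/9, f(6.5) = 12/17, f(8) = 0.6.
On each subinterval the trapezoid contributes (Δu_i/2)·[f(u_{i-1}) + f(u_i)].
Sum ≈ 4.1789.

4.1789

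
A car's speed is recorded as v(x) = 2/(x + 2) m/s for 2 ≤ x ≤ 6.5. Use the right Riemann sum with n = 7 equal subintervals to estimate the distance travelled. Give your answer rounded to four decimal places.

Δx = (6.5 − 2)/7 = 9/14.
Right endpoints: 37/14, 23/7, 55/14, 32/7, 73/14, 41/7, 6.5.
v(37/14) = 28/65, v(23/7) = 14/37, v(55/14) = 28/83, v(32/7) = 7/23, v(73/14) = 28/101, v(41/7) = 14/55, v(6.5) = 4/17.
Sum = Δx · [v(37/14) + v(23/7) + v(55/14) + ...].
Sum ≈ 1.4258.

1.4258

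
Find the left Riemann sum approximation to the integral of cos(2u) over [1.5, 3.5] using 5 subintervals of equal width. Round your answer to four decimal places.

Δu = (3.5 − 1.5)/5 = 0.4.
Left endpoints: 1.5, 1.9, 2.3, 2.7, 3.1.
f(1.5) ≈ -0.9900, f(1.9) ≈ -0.7910, f(2.3) ≈ -0.1122, f(2.7) ≈ 0.6347, f(3.1) ≈ 0.9965.
Sum = Δu · [f(1.5) + f(1.9) + f(2.3) + f(2.7) + f(3.1)].
Sum ≈ -0.1048.

-0.1048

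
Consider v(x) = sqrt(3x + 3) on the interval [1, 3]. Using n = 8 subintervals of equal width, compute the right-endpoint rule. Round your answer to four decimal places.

6.0975

Δx = (3 − 1)/8 = 0.25.
Right endpoints: 1.25, 1.5, 1.75, 2, 2.25, 2.5, 2.75, 3.
v(1.25) ≈ 2.5981, v(1.5) ≈ 2.7386, v(1.75) ≈ 2.8723, v(2) ≈ 3.0000, v(2.25) ≈ 3.1225, v(2.5) ≈ 3.2404, v(2.75) ≈ 3.3541, v(3) ≈ 3.4641.
Sum = Δx · [v(1.25) + v(1.5) + v(1.75) + ...].
Sum ≈ 6.0975.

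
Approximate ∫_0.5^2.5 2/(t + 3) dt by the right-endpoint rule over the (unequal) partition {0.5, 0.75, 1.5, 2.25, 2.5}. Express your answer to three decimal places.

0.843

Subinterval widths: 0.25, 0.75, 0.75, 0.25.
Right endpoints: 0.75, 1.5, 2.25, 2.5.
f(0.75) = 8/15, f(1.5) = 4/9, f(2.25) = 8/21, f(2.5) = 4/11.
Sum = Σ Δt_i · f(t_i).
Sum ≈ 0.843.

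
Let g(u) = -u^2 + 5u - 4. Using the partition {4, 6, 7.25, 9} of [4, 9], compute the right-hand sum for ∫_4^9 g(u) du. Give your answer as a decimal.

-115.390625

Subinterval widths: 2, 1.25, 1.75.
Right endpoints: 6, 7.25, 9.
g(6) = -10, g(7.25) = -20.3125, g(9) = -40.
Sum = Σ Δu_i · g(u_i).
Sum = -115.390625.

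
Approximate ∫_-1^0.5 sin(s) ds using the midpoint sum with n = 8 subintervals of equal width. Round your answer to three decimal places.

Δs = (0.5 − (-1))/8 = 0.1875.
Midpoints: -0.90625, -0.71875, -0.53125, -0.34375, -0.15625, 0.03125, 0.21875, 0.40625.
f(-0.90625) ≈ -0.787, f(-0.71875) ≈ -0.658, f(-0.53125) ≈ -0.507, f(-0.34375) ≈ -0.337, f(-0.15625) ≈ -0.156, f(0.03125) ≈ 0.031, f(0.21875) ≈ 0.217, f(0.40625) ≈ 0.395.
Sum = Δs · [f(-0.90625) + f(-0.71875) + f(-0.53125) + ...].
Sum ≈ -0.338.

-0.338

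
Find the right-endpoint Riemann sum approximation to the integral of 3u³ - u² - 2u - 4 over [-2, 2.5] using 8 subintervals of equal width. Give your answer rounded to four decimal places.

6.2380

Δu = (2.5 − (-2))/8 = 0.5625.
Right endpoints: -1.4375, -0.875, -0.3125, 0.25, 0.8125, 1.375, 1.9375, 2.5.
f(-1.4375) = -49573/4096, f(-0.875) = -2573/512, f(-0.3125) = -14599/4096, f(0.25) = -4.515625, f(0.8125) = -19153/4096, f(1.375) = -431/512, f(1.9375) = 41741/4096, f(2.5) = 31.625.
Sum = Δu · [f(-1.4375) + f(-0.875) + f(-0.3125) + ...].
Sum ≈ 6.2380.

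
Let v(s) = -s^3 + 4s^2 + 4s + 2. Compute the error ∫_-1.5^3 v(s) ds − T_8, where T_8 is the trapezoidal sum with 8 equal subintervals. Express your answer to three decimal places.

-0.415

Exact integral: ∫_-1.5^3 v(s) ds = 44.015625.
T_8 ≈ 44.43091.
Error ≈ 44.015625 − 44.43091 ≈ -0.415.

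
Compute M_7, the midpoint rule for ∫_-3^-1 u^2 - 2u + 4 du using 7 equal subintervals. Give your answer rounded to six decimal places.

24.653061

Δu = (-1 − (-3))/7 = 2/7.
Midpoints: -20/7, -18/7, -16/7, -2, -12/7, -10/7, -8/7.
f(-20/7) = 876/49, f(-18/7) = 772/49, f(-16/7) = 676/49, f(-2) = 12, f(-12/7) = 508/49, f(-10/7) = 436/49, f(-8/7) = 372/49.
Sum = Δu · [f(-20/7) + f(-18/7) + f(-16/7) + ...].
Sum ≈ 24.653061.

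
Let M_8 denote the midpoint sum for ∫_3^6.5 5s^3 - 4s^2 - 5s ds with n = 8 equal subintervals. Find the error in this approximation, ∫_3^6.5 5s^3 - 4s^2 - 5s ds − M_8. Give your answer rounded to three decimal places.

3.754

Exact integral: ∫_3^6.5 f(s) ds ≈ 1716.78646.
M_8 ≈ 1713.03210.
Error ≈ 1716.78646 − 1713.03210 ≈ 3.754.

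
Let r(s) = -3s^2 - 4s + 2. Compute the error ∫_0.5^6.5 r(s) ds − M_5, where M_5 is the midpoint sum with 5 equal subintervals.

Exact integral: ∫_0.5^6.5 r(s) ds = -346.5.
M_5 = -344.34.
Error = -346.5 − (-344.34) = -2.16.

-2.16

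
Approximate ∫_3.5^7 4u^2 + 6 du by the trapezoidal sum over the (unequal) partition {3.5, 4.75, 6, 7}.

424.4375

Subinterval widths: 1.25, 1.25, 1.
f(3.5) = 55, f(4.75) = 96.25, f(6) = 150, f(7) = 202.
On each subinterval the trapezoid contributes (Δu_i/2)·[f(u_{i-1}) + f(u_i)].
Sum = 424.4375.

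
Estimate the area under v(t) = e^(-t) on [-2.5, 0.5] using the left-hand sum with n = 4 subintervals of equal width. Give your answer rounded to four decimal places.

Δt = (0.5 − (-2.5))/4 = 0.75.
Left endpoints: -2.5, -1.75, -1, -0.25.
v(-2.5) ≈ 12.1825, v(-1.75) ≈ 5.7546, v(-1) ≈ 2.7183, v(-0.25) ≈ 1.2840.
Sum = Δt · [v(-2.5) + v(-1.75) + v(-1) + v(-0.25)].
Sum ≈ 16.4546.

16.4546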